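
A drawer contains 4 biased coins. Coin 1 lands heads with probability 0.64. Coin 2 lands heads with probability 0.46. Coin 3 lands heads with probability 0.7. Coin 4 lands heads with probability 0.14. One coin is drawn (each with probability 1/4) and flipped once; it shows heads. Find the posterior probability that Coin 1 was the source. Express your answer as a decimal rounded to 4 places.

Posterior probability ≈ 0.3299

P(heads|C1) = 0.64; P(heads|C2) = 0.46; P(heads|C3) = 0.7; P(heads|C4) = 0.14.
Prior × likelihood for each source: 0.25·0.64=0.1600, 0.25·0.46=0.1150, 0.25·0.7=0.1750, 0.25·0.14=0.03500. Summing gives P(heads) = 0.48500.
P(Coin 1 | heads) = 0.1600 / 0.48500 = 0.3299.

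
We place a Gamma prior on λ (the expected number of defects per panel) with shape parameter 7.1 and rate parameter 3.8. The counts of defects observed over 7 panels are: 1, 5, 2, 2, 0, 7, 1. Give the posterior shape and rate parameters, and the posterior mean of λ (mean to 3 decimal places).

Posterior: Gamma(shape=25.1, rate=10.8); mean ≈ 2.324

Total count ∑xᵢ = 18 over n = 7 panels.
Gamma is conjugate to the Poisson likelihood: posterior is Gamma(shape = 7.1+18 = 25.1, rate = 3.8+7 = 10.8).
E[λ | data] = 25.1/10.8 = 2.324.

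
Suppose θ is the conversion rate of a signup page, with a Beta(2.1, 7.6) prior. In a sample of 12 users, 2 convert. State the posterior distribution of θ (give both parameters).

Posterior: Beta(4.1, 17.6)

The binomial likelihood is conjugate to the Beta prior: with 2 successes and 10 failures, the posterior is Beta(2.1+2, 7.6+10) = Beta(4.1, 17.6).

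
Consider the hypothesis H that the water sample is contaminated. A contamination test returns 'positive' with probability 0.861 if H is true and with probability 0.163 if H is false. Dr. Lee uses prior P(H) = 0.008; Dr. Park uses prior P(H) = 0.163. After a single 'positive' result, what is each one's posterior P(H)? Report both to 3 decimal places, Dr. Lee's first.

The likelihood ratio for a 'positive' result is 0.861/0.163 = 5.2822.
Dr. Lee: prior odds 0.008/0.992 = 0.0080645; posterior odds 0.042598; posterior probability 0.041.
Dr. Park: prior odds 0.163/0.837 = 0.19474; posterior odds 1.0287; posterior probability 0.507.

Dr. Lee: 0.041; Dr. Park: 0.507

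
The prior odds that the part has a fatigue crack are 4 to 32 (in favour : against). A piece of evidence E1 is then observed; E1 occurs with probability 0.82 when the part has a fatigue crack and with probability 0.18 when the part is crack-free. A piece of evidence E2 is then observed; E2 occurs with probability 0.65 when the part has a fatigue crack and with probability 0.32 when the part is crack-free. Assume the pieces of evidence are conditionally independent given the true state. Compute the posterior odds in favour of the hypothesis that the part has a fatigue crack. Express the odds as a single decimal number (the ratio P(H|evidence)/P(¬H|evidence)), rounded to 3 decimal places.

Prior odds = 4/32 = 0.12500. In log-odds, ln(0.12500) = -2.0794.
Add log likelihood ratios: ln(4.5556) + ln(2.0312) = 2.2250.
Posterior log-odds = 0.14556, so posterior odds = exp(0.14556) = 1.1567.

Posterior odds ≈ 1.157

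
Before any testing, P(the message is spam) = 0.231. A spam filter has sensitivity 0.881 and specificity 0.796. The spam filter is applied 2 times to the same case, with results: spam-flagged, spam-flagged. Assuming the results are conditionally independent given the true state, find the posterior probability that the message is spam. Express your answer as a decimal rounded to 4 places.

With H the event that the message is spam, the joint likelihood of the observed sequence is P(data|H) = 0.881·0.881 = 0.77616 and P(data|¬H) = 0.204·0.204 = 0.041616.
Bayes: P(H|data) = 0.231·0.77616 / (0.231·0.77616 + 0.769·0.041616) = 0.17929/0.21130 = 0.8485.

Posterior P(H) ≈ 0.8485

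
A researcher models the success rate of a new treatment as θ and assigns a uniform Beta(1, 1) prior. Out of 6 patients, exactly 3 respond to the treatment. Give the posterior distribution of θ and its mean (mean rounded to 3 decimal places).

Posterior: Beta(4, 4); mean ≈ 0.500

Observing 3 successes and 3 failures updates Beta(1, 1) by adding the success and failure counts to the two shape parameters: α = 1+3 = 4, β = 1+3 = 4.
E[θ | data] = 4/(4+4) = 0.500.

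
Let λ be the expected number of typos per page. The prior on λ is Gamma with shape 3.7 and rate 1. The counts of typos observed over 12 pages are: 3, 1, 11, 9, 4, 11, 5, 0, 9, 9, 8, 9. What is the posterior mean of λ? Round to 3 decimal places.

Total count ∑xᵢ = 79 over n = 12 pages.
Gamma is conjugate to the Poisson likelihood: posterior is Gamma(shape = 3.7+79 = 82.7, rate = 1+12 = 13).
E[λ | data] = 82.7/13 = 6.362.

Posterior mean ≈ 6.362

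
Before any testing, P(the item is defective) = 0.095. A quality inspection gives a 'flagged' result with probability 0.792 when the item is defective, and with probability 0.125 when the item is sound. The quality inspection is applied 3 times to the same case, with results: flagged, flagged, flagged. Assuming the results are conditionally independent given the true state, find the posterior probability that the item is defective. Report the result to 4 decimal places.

Let H be the event that the item is defective; start with P(H) = 0.095. P('flagged'|H) = 0.792, P('flagged'|¬H) = 0.125.
Update on result 1 ('flagged'): P(H) ← 0.792·0.0950 / (0.792·0.0950 + 0.125·0.9050) = 0.075240/0.18837 = 0.3994.
Update on result 2 ('flagged'): P(H) ← 0.792·0.3994 / (0.792·0.3994 + 0.125·0.6006) = 0.31635/0.39142 = 0.8082.
Update on result 3 ('flagged'): P(H) ← 0.792·0.8082 / (0.792·0.8082 + 0.125·0.1918) = 0.64010/0.66408 = 0.9639.

Posterior P(H) ≈ 0.9639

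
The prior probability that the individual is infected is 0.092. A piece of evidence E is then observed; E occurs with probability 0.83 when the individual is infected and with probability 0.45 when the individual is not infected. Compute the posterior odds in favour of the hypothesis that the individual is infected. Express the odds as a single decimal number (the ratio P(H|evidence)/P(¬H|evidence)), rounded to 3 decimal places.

Posterior odds ≈ 0.187

Prior odds = 0.092/(1−0.092) = 0.10132.
Likelihood ratio for E = 0.83/0.45 = 1.8444.
Posterior odds = prior odds × LR = 0.18688.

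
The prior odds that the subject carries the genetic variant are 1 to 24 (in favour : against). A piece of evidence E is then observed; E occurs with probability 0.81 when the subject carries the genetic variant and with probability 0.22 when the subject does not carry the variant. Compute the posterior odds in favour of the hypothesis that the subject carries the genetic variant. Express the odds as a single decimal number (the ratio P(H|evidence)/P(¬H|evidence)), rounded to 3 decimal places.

Posterior odds ≈ 0.153

Prior odds = 1/24 = 0.041667.
Likelihood ratio for E = 0.81/0.22 = 3.6818.
Posterior odds = prior odds × LR = 0.15341.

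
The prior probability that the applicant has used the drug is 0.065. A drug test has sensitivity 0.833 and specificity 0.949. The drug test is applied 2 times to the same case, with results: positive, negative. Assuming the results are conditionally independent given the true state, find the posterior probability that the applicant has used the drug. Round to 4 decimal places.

Posterior P(H) ≈ 0.1665

With H the event that the applicant has used the drug, the joint likelihood of the observed sequence is P(data|H) = 0.833·0.167 = 0.13911 and P(data|¬H) = 0.051·0.949 = 0.048399.
Bayes: P(H|data) = 0.065·0.13911 / (0.065·0.13911 + 0.935·0.048399) = 0.0090422/0.054295 = 0.1665.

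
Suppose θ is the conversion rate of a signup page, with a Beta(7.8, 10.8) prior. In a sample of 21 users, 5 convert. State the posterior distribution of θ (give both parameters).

Observing 5 successes and 16 failures updates Beta(7.8, 10.8) by adding the success and failure counts to the two shape parameters: α = 7.8+5 = 12.8, β = 10.8+16 = 26.8.

Posterior: Beta(12.8, 26.8)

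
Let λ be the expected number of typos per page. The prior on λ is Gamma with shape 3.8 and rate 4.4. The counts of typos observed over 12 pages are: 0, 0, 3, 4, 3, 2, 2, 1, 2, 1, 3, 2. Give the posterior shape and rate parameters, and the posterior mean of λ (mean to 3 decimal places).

Posterior: Gamma(shape=26.8, rate=16.4); mean ≈ 1.634

Total count ∑xᵢ = 23 over n = 12 pages.
Gamma is conjugate to the Poisson likelihood: posterior is Gamma(shape = 3.8+23 = 26.8, rate = 4.4+12 = 16.4).
E[λ | data] = 26.8/16.4 = 1.634.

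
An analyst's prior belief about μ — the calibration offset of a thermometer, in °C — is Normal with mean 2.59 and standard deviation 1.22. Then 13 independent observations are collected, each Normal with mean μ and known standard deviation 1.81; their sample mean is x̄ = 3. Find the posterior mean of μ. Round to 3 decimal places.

Posterior mean ≈ 2.941

With known σ, the Normal prior is conjugate. Weight on the data is w = (n/σ²)/(n/σ² + 1/τ₀²) = 3.96813/(3.96813+0.671862) = 0.85520.
Posterior mean = w·x̄ + (1−w)·μ₀ = 0.85520·3 + 0.14480·2.59 = 2.941.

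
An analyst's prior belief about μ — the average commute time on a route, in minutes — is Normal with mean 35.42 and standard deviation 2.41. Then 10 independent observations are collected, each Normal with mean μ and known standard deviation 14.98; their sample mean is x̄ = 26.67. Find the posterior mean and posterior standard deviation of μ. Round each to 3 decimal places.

With known σ, the Normal prior is conjugate. Weight on the data is w = (n/σ²)/(n/σ² + 1/τ₀²) = 0.0445632/(0.0445632+0.172173) = 0.20561.
Posterior mean = w·x̄ + (1−w)·μ₀ = 0.20561·26.67 + 0.79439·35.42 = 33.621. Posterior variance = 1/(0.0445632+0.172173) = 4.61390, so SD = 2.148.

Posterior mean ≈ 33.621; posterior SD ≈ 2.148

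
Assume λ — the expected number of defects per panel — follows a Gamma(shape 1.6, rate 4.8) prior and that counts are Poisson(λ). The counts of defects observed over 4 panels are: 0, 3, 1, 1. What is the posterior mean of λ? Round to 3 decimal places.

The Poisson likelihood adds the total count to the shape and the number of exposure periods to the rate. Here ∑xᵢ = 5 and n = 4, so shape 1.6→6.6 and rate 4.8→8.8.
Posterior mean = shape/rate = 6.6/8.8 = 0.750.

Posterior mean ≈ 0.750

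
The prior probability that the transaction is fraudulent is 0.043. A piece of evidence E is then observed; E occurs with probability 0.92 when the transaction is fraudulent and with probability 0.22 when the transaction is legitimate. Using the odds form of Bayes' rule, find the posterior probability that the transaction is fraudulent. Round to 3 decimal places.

Prior odds = 0.043/(1−0.043) = 0.044932. In log-odds, ln(0.044932) = -3.1026.
Add log likelihood ratio: ln(4.1818) = 1.4307.
Posterior log-odds = -1.6719, so posterior odds = exp(-1.6719) = 0.18790. Converting, P(H|E) = 0.18790/1.1879 = 0.158.

Posterior probability ≈ 0.158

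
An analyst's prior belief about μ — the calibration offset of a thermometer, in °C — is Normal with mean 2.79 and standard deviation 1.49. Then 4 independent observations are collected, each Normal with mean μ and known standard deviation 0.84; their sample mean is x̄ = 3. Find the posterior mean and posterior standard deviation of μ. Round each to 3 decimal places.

Posterior mean ≈ 2.985; posterior SD ≈ 0.404

Prior precision 1/τ₀² = 1/1.49² = 0.450430; data precision n/σ² = 4/0.84² = 5.66893.
Posterior precision = 0.450430 + 5.66893 = 6.11936, giving posterior SD = 1/√6.11936 = 0.404.
Posterior mean = (0.450430·2.79 + 5.66893·3) / 6.11936 = 2.985.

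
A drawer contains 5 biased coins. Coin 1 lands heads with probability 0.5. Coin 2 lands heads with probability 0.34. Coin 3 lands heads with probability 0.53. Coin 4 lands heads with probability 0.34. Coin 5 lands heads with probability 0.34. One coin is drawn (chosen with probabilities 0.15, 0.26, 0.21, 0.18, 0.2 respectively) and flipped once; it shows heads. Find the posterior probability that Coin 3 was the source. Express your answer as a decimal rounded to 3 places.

Posterior probability ≈ 0.276

P(heads|C1) = 0.5; P(heads|C2) = 0.34; P(heads|C3) = 0.53; P(heads|C4) = 0.34; P(heads|C5) = 0.34.
Prior × likelihood for each source: 0.15·0.5=0.07500, 0.26·0.34=0.08840, 0.21·0.53=0.1113, 0.18·0.34=0.06120, 0.2·0.34=0.06800. Summing gives P(heads) = 0.40390.
P(Coin 3 | heads) = 0.1113 / 0.40390 = 0.276.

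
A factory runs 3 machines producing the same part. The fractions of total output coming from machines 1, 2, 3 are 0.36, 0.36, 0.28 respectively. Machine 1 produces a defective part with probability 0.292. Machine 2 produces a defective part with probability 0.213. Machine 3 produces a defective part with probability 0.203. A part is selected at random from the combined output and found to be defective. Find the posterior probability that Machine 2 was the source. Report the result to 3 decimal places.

Tabulate prior·likelihood by source: [1] prior 0.36, lik 0.292, product 0.1051; [2] prior 0.36, lik 0.213, product 0.07668; [3] prior 0.28, lik 0.203, product 0.05684.
Normalizing constant = 0.23864; the posterior for Machine 2 is its product over the sum, 0.07668/0.23864 = 0.321.

Posterior probability ≈ 0.321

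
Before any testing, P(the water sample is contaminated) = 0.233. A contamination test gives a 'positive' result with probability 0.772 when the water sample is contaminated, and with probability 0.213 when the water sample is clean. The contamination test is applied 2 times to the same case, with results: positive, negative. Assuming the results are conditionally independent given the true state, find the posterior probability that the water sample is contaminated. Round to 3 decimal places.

Posterior P(H) ≈ 0.242

Let H be the event that the water sample is contaminated; start with P(H) = 0.233. P('positive'|H) = 0.772, P('positive'|¬H) = 0.213.
Update on result 1 ('positive'): P(H) ← 0.772·0.2330 / (0.772·0.2330 + 0.213·0.7670) = 0.17988/0.34325 = 0.5240.
Update on result 2 ('negative'): P(H) ← 0.228·0.5240 / (0.228·0.5240 + 0.787·0.4760) = 0.11948/0.49406 = 0.2418.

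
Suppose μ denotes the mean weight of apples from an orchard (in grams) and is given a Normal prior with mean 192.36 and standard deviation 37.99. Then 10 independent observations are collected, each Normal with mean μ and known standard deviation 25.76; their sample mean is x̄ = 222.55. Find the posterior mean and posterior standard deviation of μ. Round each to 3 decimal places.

Prior precision 1/τ₀² = 1/37.99² = 0.00069289; data precision n/σ² = 10/25.76² = 0.0150698.
Posterior precision = 0.00069289 + 0.0150698 = 0.0157627, giving posterior SD = 1/√0.0157627 = 7.965.
Posterior mean = (0.00069289·192.36 + 0.0150698·222.55) / 0.0157627 = 221.223.

Posterior mean ≈ 221.223; posterior SD ≈ 7.965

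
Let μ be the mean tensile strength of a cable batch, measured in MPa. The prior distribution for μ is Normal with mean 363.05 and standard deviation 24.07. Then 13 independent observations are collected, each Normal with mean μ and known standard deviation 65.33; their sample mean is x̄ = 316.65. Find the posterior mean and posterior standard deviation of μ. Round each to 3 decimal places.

Posterior mean ≈ 333.433; posterior SD ≈ 14.476

With known σ, the Normal prior is conjugate. Weight on the data is w = (n/σ²)/(n/σ² + 1/τ₀²) = 0.00304592/(0.00304592+0.00172603) = 0.63830.
Posterior mean = w·x̄ + (1−w)·μ₀ = 0.63830·316.65 + 0.36170·363.05 = 333.433. Posterior variance = 1/(0.00304592+0.00172603) = 209.558, so SD = 14.476.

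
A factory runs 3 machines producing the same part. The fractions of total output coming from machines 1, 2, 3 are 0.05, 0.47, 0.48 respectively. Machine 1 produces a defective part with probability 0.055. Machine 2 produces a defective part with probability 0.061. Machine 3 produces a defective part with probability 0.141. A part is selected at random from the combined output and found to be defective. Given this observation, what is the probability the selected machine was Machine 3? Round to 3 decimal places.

P(defective|M1) = 0.055; P(defective|M2) = 0.061; P(defective|M3) = 0.141.
Prior × likelihood for each source: 0.05·0.055=0.002750, 0.47·0.061=0.02867, 0.48·0.141=0.06768. Summing gives P(defective) = 0.099100.
P(Machine 3 | defective) = 0.06768 / 0.099100 = 0.683.

Posterior probability ≈ 0.683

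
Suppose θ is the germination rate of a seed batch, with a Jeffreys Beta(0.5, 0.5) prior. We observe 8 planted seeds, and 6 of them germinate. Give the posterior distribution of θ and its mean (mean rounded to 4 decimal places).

The binomial likelihood is conjugate to the Beta prior: with 6 successes and 2 failures, the posterior is Beta(0.5+6, 0.5+2) = Beta(6.5, 2.5).
Posterior mean = α/(α+β) = 6.5/9 = 0.7222.

Posterior: Beta(6.5, 2.5); mean ≈ 0.7222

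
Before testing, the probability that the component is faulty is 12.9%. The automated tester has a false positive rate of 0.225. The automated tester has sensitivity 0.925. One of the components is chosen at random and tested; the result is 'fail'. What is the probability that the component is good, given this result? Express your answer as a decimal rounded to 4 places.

P(¬H | E) ≈ 0.6216

Let H be the event that the component is faulty. P(H) = 0.129, so P(¬H) = 0.871. With E the 'fail' result, P(E|H) = 0.925 and P(E|¬H) = 0.225.
P(E) = 0.925·0.129 + 0.225·0.871 = 0.11933 + 0.19598 = 0.31530.
By Bayes' theorem, P(H|E) = 0.11933 / 0.31530 = 0.3784. Hence P(¬H|E) = 1 − 0.3784 = 0.6216.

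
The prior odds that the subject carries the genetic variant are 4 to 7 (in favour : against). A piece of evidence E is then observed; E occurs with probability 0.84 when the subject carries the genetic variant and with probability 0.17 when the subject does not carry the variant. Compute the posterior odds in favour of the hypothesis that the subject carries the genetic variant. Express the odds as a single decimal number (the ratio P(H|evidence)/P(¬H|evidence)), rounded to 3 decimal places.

Prior odds = 4/7 = 0.57143.
Likelihood ratio for E = 0.84/0.17 = 4.9412.
Posterior odds = prior odds × LR = 2.8235.

Posterior odds ≈ 2.824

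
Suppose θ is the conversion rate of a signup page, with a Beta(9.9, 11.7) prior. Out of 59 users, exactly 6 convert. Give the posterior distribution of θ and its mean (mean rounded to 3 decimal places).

Posterior: Beta(15.9, 64.7); mean ≈ 0.197

Observing 6 successes and 53 failures updates Beta(9.9, 11.7) by adding the success and failure counts to the two shape parameters: α = 9.9+6 = 15.9, β = 11.7+53 = 64.7.
Posterior mean = α/(α+β) = 15.9/80.6 = 0.197.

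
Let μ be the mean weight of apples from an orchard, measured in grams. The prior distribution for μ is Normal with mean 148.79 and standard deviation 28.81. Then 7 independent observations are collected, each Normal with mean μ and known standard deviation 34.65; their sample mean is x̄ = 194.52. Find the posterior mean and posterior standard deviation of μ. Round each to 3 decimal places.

Posterior mean ≈ 186.689; posterior SD ≈ 11.922

With known σ, the Normal prior is conjugate. Weight on the data is w = (n/σ²)/(n/σ² + 1/τ₀²) = 0.00583031/(0.00583031+0.00120480) = 0.82875.
Posterior mean = w·x̄ + (1−w)·μ₀ = 0.82875·194.52 + 0.17125·148.79 = 186.689. Posterior variance = 1/(0.00583031+0.00120480) = 142.144, so SD = 11.922.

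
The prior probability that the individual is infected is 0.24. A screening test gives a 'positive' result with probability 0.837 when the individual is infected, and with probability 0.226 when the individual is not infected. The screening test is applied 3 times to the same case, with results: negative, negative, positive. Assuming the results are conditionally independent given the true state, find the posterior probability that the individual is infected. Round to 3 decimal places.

Posterior P(H) ≈ 0.049

With H the event that the individual is infected, the joint likelihood of the observed sequence is P(data|H) = 0.163·0.163·0.837 = 0.022238 and P(data|¬H) = 0.774·0.774·0.226 = 0.13539.
Bayes: P(H|data) = 0.24·0.022238 / (0.24·0.022238 + 0.76·0.13539) = 0.0053372/0.10823 = 0.0493.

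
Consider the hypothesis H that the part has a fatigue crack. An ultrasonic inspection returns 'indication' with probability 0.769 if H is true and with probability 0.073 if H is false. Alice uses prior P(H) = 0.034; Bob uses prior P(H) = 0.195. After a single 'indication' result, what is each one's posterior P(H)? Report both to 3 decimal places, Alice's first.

P('+'|H) = 0.769, P('+'|¬H) = 0.073.
Alice: numerator 0.769·0.034 = 0.026146; evidence = 0.026146+0.073·0.966 = 0.096664; posterior = 0.270.
Bob: numerator 0.769·0.195 = 0.14996; evidence = 0.14996+0.073·0.805 = 0.20872; posterior = 0.718.

Alice: 0.270; Bob: 0.718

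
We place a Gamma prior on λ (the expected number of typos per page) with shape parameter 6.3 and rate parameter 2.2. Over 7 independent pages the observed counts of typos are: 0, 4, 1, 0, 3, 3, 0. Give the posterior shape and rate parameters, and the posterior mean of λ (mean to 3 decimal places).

Posterior: Gamma(shape=17.3, rate=9.2); mean ≈ 1.880

Total count ∑xᵢ = 11 over n = 7 pages.
Gamma is conjugate to the Poisson likelihood: posterior is Gamma(shape = 6.3+11 = 17.3, rate = 2.2+7 = 9.2).
Posterior mean = shape/rate = 17.3/9.2 = 1.880.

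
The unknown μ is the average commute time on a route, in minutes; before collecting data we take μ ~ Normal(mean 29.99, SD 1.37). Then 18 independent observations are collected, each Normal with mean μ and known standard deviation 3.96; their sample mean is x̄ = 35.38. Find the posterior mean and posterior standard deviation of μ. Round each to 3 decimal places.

Posterior mean ≈ 33.671; posterior SD ≈ 0.771

Prior precision 1/τ₀² = 1/1.37² = 0.532793; data precision n/σ² = 18/3.96² = 1.14784.
Posterior precision = 0.532793 + 1.14784 = 1.68064, giving posterior SD = 1/√1.68064 = 0.771.
Posterior mean = (0.532793·29.99 + 1.14784·35.38) / 1.68064 = 33.671.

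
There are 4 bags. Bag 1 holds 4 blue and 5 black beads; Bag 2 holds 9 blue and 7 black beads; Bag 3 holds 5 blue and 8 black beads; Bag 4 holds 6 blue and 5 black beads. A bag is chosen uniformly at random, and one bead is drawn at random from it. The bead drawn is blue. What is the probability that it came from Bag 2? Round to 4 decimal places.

Posterior probability ≈ 0.2904

Tabulate prior·likelihood by source: [1] prior 0.25, lik 0.4444, product 0.1111; [2] prior 0.25, lik 0.5625, product 0.1406; [3] prior 0.25, lik 0.3846, product 0.09615; [4] prior 0.25, lik 0.5455, product 0.1364.
Normalizing constant = 0.48425; the posterior for Bag 2 is its product over the sum, 0.1406/0.48425 = 0.2904.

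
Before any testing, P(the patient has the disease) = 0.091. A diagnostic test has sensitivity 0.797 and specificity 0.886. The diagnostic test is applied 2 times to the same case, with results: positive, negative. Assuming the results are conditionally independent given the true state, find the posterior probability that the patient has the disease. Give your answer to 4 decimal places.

Posterior P(H) ≈ 0.1382

With H the event that the patient has the disease, the joint likelihood of the observed sequence is P(data|H) = 0.797·0.203 = 0.16179 and P(data|¬H) = 0.114·0.886 = 0.10100.
Bayes: P(H|data) = 0.091·0.16179 / (0.091·0.16179 + 0.909·0.10100) = 0.014723/0.10654 = 0.1382.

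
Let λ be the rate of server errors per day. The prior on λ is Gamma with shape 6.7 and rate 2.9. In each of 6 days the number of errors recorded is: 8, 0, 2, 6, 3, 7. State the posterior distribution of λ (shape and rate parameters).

Posterior: Gamma(shape=32.7, rate=8.9)

Total count ∑xᵢ = 26 over n = 6 days.
Gamma is conjugate to the Poisson likelihood: posterior is Gamma(shape = 6.7+26 = 32.7, rate = 2.9+6 = 8.9).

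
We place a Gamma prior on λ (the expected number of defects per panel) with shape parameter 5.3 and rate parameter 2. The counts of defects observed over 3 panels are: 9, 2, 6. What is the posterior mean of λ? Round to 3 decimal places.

The Poisson likelihood adds the total count to the shape and the number of exposure periods to the rate. Here ∑xᵢ = 17 and n = 3, so shape 5.3→22.3 and rate 2→5.
E[λ | data] = 22.3/5 = 4.460.

Posterior mean ≈ 4.460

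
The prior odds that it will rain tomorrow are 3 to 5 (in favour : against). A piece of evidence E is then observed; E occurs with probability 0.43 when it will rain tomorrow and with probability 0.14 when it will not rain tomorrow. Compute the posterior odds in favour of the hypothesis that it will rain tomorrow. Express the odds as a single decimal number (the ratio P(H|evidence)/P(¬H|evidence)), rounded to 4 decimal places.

Posterior odds ≈ 1.8429

Prior odds = 3/5 = 0.60000.
Likelihood ratio for E = 0.43/0.14 = 3.0714.
Posterior odds = prior odds × LR = 1.8429.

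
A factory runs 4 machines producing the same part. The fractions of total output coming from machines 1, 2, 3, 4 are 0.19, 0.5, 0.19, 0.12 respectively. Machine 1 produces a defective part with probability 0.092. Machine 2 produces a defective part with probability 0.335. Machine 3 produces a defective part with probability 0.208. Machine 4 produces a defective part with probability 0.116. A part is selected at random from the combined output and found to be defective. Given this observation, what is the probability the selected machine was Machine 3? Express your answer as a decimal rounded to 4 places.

Posterior probability ≈ 0.1658

P(defective|M1) = 0.092; P(defective|M2) = 0.335; P(defective|M3) = 0.208; P(defective|M4) = 0.116.
Prior × likelihood for each source: 0.19·0.092=0.01748, 0.5·0.335=0.1675, 0.19·0.208=0.03952, 0.12·0.116=0.01392. Summing gives P(defective) = 0.23842.
P(Machine 3 | defective) = 0.03952 / 0.23842 = 0.1658.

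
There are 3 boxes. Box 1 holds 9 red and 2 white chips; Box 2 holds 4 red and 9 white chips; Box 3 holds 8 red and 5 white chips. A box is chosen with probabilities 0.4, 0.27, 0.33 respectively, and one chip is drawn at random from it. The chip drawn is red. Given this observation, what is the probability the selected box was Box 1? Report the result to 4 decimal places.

Posterior probability ≈ 0.5335

Tabulate prior·likelihood by source: [1] prior 0.4, lik 0.8182, product 0.3273; [2] prior 0.27, lik 0.3077, product 0.08308; [3] prior 0.33, lik 0.6154, product 0.2031.
Normalizing constant = 0.61343; the posterior for Box 1 is its product over the sum, 0.3273/0.61343 = 0.5335.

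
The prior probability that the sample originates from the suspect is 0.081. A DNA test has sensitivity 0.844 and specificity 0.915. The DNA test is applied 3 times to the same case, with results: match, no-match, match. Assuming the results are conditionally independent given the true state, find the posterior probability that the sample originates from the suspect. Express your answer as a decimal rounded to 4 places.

Posterior P(H) ≈ 0.5970

Let H be the event that the sample originates from the suspect; start with P(H) = 0.081. P('match'|H) = 0.844, P('match'|¬H) = 0.085.
Update on result 1 ('match'): P(H) ← 0.844·0.0810 / (0.844·0.0810 + 0.085·0.9190) = 0.068364/0.14648 = 0.4667.
Update on result 2 ('no-match'): P(H) ← 0.156·0.4667 / (0.156·0.4667 + 0.915·0.5333) = 0.072808/0.56076 = 0.1298.
Update on result 3 ('match'): P(H) ← 0.844·0.1298 / (0.844·0.1298 + 0.085·0.8702) = 0.10958/0.18355 = 0.5970.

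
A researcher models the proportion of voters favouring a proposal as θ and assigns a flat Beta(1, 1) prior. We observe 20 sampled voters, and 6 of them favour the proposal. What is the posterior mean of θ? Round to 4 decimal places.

The binomial likelihood is conjugate to the Beta prior: with 6 successes and 14 failures, the posterior is Beta(1+6, 1+14) = Beta(7, 15).
E[θ | data] = 7/(7+15) = 0.3182.

Posterior mean ≈ 0.3182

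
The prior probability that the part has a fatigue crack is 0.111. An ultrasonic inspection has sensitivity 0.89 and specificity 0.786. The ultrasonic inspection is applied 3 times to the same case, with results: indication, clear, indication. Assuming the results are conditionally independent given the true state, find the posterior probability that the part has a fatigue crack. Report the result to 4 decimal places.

Let H be the event that the part has a fatigue crack; start with P(H) = 0.111. P('indication'|H) = 0.89, P('indication'|¬H) = 0.214.
Update on result 1 ('indication'): P(H) ← 0.89·0.1110 / (0.89·0.1110 + 0.214·0.8890) = 0.098790/0.28904 = 0.3418.
Update on result 2 ('clear'): P(H) ← 0.11·0.3418 / (0.11·0.3418 + 0.786·0.6582) = 0.037597/0.55495 = 0.0677.
Update on result 3 ('indication'): P(H) ← 0.89·0.0677 / (0.89·0.0677 + 0.214·0.9323) = 0.060296/0.25980 = 0.2321.

Posterior P(H) ≈ 0.2321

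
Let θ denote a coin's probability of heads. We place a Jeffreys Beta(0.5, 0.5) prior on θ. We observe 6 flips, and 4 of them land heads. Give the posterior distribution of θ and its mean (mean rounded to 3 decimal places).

Posterior: Beta(4.5, 2.5); mean ≈ 0.643

Observing 4 successes and 2 failures updates Beta(0.5, 0.5) by adding the success and failure counts to the two shape parameters: α = 0.5+4 = 4.5, β = 0.5+2 = 2.5.
E[θ | data] = 4.5/(4.5+2.5) = 0.643.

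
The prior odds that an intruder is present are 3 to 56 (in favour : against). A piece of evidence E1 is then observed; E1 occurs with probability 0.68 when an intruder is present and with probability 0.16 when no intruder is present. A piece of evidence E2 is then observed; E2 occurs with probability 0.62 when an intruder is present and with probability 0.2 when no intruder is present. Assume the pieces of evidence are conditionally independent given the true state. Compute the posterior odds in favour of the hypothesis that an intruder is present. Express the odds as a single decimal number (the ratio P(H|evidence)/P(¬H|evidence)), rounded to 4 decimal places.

Prior odds = 3/56 = 0.053571.
Likelihood ratio for E1 = 0.68/0.16 = 4.2500.
Likelihood ratio for E2 = 0.62/0.2 = 3.1000.
Posterior odds = prior odds × LR₁ × LR₂ = 0.70580.

Posterior odds ≈ 0.7058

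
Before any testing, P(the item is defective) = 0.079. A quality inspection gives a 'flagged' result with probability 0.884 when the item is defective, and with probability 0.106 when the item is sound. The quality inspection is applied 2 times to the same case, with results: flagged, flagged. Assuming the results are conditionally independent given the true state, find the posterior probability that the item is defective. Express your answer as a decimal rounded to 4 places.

Posterior P(H) ≈ 0.8564

With H the event that the item is defective, the joint likelihood of the observed sequence is P(data|H) = 0.884·0.884 = 0.78146 and P(data|¬H) = 0.106·0.106 = 0.011236.
Bayes: P(H|data) = 0.079·0.78146 / (0.079·0.78146 + 0.921·0.011236) = 0.061735/0.072083 = 0.8564.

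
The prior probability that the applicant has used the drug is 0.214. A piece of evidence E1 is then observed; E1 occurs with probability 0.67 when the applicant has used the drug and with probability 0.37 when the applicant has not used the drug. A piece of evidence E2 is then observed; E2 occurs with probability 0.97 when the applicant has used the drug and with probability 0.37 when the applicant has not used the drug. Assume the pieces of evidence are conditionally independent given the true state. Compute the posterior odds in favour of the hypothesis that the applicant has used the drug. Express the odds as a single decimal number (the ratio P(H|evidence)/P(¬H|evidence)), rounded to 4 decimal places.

Prior odds = 0.214/(1−0.214) = 0.27226.
Likelihood ratio for E1 = 0.67/0.37 = 1.8108.
Likelihood ratio for E2 = 0.97/0.37 = 2.6216.
Posterior odds = prior odds × LR₁ × LR₂ = 1.2925.

Posterior odds ≈ 1.2925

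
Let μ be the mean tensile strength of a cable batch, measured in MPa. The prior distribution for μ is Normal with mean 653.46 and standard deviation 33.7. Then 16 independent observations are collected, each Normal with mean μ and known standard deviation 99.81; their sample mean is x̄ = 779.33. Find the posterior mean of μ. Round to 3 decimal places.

Posterior mean ≈ 734.759

With known σ, the Normal prior is conjugate. Weight on the data is w = (n/σ²)/(n/σ² + 1/τ₀²) = 0.00160610/(0.00160610+0.00088052) = 0.64590.
Posterior mean = w·x̄ + (1−w)·μ₀ = 0.64590·779.33 + 0.35410·653.46 = 734.759.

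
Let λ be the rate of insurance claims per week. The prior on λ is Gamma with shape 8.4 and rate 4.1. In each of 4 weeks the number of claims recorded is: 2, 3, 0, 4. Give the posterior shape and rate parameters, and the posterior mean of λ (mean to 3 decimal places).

Posterior: Gamma(shape=17.4, rate=8.1); mean ≈ 2.148

Total count ∑xᵢ = 9 over n = 4 weeks.
Gamma is conjugate to the Poisson likelihood: posterior is Gamma(shape = 8.4+9 = 17.4, rate = 4.1+4 = 8.1).
Posterior mean = shape/rate = 17.4/8.1 = 2.148.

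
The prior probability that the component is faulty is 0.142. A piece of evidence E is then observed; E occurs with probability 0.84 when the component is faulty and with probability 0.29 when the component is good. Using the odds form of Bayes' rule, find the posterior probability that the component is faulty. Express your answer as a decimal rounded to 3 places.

Prior odds = 0.142/(1−0.142) = 0.16550.
Likelihood ratio for E = 0.84/0.29 = 2.8966.
Posterior odds = prior odds × LR = 0.47938.
Posterior probability = odds/(1+odds) = 0.47938/1.4794 = 0.324.

Posterior probability ≈ 0.324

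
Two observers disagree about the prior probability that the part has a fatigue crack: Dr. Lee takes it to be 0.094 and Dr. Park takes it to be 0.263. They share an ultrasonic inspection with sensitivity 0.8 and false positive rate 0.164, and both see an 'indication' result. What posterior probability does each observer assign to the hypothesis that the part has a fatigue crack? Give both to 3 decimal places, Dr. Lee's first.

P('+'|H) = 0.8, P('+'|¬H) = 0.164.
Dr. Lee: numerator 0.8·0.094 = 0.075200; evidence = 0.075200+0.164·0.906 = 0.22378; posterior = 0.336.
Dr. Park: numerator 0.8·0.263 = 0.21040; evidence = 0.21040+0.164·0.737 = 0.33127; posterior = 0.635.

Dr. Lee: 0.336; Dr. Park: 0.635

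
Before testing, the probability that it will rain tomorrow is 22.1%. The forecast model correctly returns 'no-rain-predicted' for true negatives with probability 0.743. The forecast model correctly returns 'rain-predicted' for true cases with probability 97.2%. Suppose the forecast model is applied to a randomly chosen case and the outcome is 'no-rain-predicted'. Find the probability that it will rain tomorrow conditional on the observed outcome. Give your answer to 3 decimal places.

P(H | E) ≈ 0.011

Let H be the event that it will rain tomorrow. P(H) = 0.221, so P(¬H) = 0.779. With E the 'no-rain-predicted' result, P(E|H) = 0.028 and P(E|¬H) = 0.743.
P(E) = 0.028·0.221 + 0.743·0.779 = 0.0061880 + 0.57880 = 0.58498.
By Bayes' theorem, P(H|E) = 0.0061880 / 0.58498 = 0.011.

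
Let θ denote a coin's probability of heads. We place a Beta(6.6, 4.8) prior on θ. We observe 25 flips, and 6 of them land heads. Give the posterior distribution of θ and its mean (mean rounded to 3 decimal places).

The binomial likelihood is conjugate to the Beta prior: with 6 successes and 19 failures, the posterior is Beta(6.6+6, 4.8+19) = Beta(12.6, 23.8).
E[θ | data] = 12.6/(12.6+23.8) = 0.346.

Posterior: Beta(12.6, 23.8); mean ≈ 0.346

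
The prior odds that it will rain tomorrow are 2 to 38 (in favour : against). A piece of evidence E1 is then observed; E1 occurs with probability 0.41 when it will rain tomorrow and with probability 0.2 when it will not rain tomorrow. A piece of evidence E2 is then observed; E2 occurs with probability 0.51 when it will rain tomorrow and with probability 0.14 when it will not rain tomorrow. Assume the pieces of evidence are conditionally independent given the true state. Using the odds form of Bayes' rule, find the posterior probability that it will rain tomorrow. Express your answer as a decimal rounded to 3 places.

Prior odds = 2/38 = 0.052632. In log-odds, ln(0.052632) = -2.9444.
Add log likelihood ratios: ln(2.0500) + ln(3.6429) = 2.0106.
Posterior log-odds = -0.93383, so posterior odds = exp(-0.93383) = 0.39305. Converting, P(H|E) = 0.39305/1.3930 = 0.282.

Posterior probability ≈ 0.282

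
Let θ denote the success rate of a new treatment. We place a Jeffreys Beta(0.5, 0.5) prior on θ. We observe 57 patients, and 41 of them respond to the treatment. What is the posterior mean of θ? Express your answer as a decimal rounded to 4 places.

Observing 41 successes and 16 failures updates Beta(0.5, 0.5) by adding the success and failure counts to the two shape parameters: α = 0.5+41 = 41.5, β = 0.5+16 = 16.5.
E[θ | data] = 41.5/(41.5+16.5) = 0.7155.

Posterior mean ≈ 0.7155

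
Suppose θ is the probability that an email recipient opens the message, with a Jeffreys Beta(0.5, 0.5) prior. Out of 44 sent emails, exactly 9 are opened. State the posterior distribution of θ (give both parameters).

Posterior: Beta(9.5, 35.5)

Observing 9 successes and 35 failures updates Beta(0.5, 0.5) by adding the success and failure counts to the two shape parameters: α = 0.5+9 = 9.5, β = 0.5+35 = 35.5.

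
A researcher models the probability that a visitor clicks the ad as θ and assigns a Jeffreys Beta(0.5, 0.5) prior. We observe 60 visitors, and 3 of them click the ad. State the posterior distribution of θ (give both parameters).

Posterior: Beta(3.5, 57.5)

Observing 3 successes and 57 failures updates Beta(0.5, 0.5) by adding the success and failure counts to the two shape parameters: α = 0.5+3 = 3.5, β = 0.5+57 = 57.5.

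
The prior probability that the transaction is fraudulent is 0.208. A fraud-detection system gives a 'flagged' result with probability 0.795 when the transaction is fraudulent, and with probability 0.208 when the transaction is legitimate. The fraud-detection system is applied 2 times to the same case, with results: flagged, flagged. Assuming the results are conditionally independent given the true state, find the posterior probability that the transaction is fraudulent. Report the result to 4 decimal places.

Posterior P(H) ≈ 0.7932

Let H be the event that the transaction is fraudulent; start with P(H) = 0.208. P('flagged'|H) = 0.795, P('flagged'|¬H) = 0.208.
Update on result 1 ('flagged'): P(H) ← 0.795·0.2080 / (0.795·0.2080 + 0.208·0.7920) = 0.16536/0.33010 = 0.5009.
Update on result 2 ('flagged'): P(H) ← 0.795·0.5009 / (0.795·0.5009 + 0.208·0.4991) = 0.39825/0.50205 = 0.7932.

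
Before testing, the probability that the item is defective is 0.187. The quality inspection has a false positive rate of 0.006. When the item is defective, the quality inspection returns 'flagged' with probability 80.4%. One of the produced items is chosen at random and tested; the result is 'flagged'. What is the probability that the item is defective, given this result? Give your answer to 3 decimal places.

Let H be the event that the item is defective. P(H) = 0.187, so P(¬H) = 0.813. With E the 'flagged' result, P(E|H) = 0.804 and P(E|¬H) = 0.006.
P(E) = 0.804·0.187 + 0.006·0.813 = 0.15035 + 0.0048780 = 0.15523.
By Bayes' theorem, P(H|E) = 0.15035 / 0.15523 = 0.969.

P(H | E) ≈ 0.969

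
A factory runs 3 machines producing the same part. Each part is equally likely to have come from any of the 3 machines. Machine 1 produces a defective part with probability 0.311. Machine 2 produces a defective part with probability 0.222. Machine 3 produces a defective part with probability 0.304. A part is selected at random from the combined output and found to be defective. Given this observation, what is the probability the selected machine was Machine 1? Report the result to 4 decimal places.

Posterior probability ≈ 0.3716

Tabulate prior·likelihood by source: [1] prior 0.333333, lik 0.311, product 0.1037; [2] prior 0.333333, lik 0.222, product 0.07400; [3] prior 0.333333, lik 0.304, product 0.1013.
Normalizing constant = 0.27900; the posterior for Machine 1 is its product over the sum, 0.1037/0.27900 = 0.3716.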